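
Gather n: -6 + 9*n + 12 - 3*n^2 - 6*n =-3*n^2 + 3*n + 6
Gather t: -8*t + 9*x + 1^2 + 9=-8*t + 9*x + 10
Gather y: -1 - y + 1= -y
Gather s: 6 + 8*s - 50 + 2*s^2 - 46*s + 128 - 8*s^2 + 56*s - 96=-6*s^2 + 18*s - 12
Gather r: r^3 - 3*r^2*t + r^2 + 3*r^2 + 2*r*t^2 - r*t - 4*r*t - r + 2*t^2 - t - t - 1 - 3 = r^3 + r^2*(4 - 3*t) + r*(2*t^2 - 5*t - 1) + 2*t^2 - 2*t - 4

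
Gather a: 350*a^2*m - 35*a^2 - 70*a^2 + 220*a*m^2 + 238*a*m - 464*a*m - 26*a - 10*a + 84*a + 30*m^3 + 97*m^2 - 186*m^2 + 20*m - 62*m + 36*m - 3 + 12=a^2*(350*m - 105) + a*(220*m^2 - 226*m + 48) + 30*m^3 - 89*m^2 - 6*m + 9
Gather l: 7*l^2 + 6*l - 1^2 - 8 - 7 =7*l^2 + 6*l - 16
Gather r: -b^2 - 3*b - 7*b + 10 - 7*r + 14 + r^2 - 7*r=-b^2 - 10*b + r^2 - 14*r + 24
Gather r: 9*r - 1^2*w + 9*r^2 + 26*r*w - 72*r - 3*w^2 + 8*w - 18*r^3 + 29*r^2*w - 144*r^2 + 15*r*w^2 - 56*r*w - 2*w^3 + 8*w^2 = -18*r^3 + r^2*(29*w - 135) + r*(15*w^2 - 30*w - 63) - 2*w^3 + 5*w^2 + 7*w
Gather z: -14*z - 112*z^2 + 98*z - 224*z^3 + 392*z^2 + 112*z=-224*z^3 + 280*z^2 + 196*z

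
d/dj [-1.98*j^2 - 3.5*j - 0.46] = -3.96*j - 3.5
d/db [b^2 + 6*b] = 2*b + 6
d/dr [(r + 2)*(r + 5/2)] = 2*r + 9/2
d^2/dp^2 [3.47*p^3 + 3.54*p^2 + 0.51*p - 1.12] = 20.82*p + 7.08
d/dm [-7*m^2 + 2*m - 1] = 2 - 14*m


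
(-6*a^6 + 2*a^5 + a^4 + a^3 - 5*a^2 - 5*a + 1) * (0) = 0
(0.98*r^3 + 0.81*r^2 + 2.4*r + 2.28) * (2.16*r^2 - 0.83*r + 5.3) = 2.1168*r^5 + 0.9362*r^4 + 9.7057*r^3 + 7.2258*r^2 + 10.8276*r + 12.084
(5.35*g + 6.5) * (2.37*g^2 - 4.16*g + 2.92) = 12.6795*g^3 - 6.851*g^2 - 11.418*g + 18.98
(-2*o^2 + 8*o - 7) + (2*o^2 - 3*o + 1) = 5*o - 6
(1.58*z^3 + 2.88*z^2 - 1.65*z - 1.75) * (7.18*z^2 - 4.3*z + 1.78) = 11.3444*z^5 + 13.8844*z^4 - 21.4186*z^3 - 0.343599999999999*z^2 + 4.588*z - 3.115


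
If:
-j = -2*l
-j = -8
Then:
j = 8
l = 4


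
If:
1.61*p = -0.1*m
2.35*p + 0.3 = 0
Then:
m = 2.06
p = -0.13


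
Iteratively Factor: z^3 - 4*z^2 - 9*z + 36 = (z + 3)*(z^2 - 7*z + 12) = (z - 3)*(z + 3)*(z - 4)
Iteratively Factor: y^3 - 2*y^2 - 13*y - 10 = (y + 1)*(y^2 - 3*y - 10) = (y - 5)*(y + 1)*(y + 2)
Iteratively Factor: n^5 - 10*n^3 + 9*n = (n)*(n^4 - 10*n^2 + 9) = n*(n + 3)*(n^3 - 3*n^2 - n + 3) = n*(n + 1)*(n + 3)*(n^2 - 4*n + 3) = n*(n - 1)*(n + 1)*(n + 3)*(n - 3)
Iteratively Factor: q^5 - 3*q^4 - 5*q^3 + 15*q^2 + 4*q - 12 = (q + 2)*(q^4 - 5*q^3 + 5*q^2 + 5*q - 6) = (q - 1)*(q + 2)*(q^3 - 4*q^2 + q + 6) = (q - 1)*(q + 1)*(q + 2)*(q^2 - 5*q + 6) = (q - 3)*(q - 1)*(q + 1)*(q + 2)*(q - 2)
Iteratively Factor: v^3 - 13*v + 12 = (v - 1)*(v^2 + v - 12) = (v - 1)*(v + 4)*(v - 3)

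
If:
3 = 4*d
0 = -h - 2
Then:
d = 3/4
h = -2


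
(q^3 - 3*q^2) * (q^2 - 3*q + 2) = q^5 - 6*q^4 + 11*q^3 - 6*q^2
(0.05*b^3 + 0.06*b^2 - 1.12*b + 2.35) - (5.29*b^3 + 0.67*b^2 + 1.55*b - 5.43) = -5.24*b^3 - 0.61*b^2 - 2.67*b + 7.78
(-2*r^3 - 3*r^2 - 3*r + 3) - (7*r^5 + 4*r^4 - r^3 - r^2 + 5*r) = -7*r^5 - 4*r^4 - r^3 - 2*r^2 - 8*r + 3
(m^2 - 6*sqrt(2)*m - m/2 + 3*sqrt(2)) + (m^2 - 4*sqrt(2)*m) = 2*m^2 - 10*sqrt(2)*m - m/2 + 3*sqrt(2)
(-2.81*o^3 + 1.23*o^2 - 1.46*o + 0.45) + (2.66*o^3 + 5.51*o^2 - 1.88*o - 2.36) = -0.15*o^3 + 6.74*o^2 - 3.34*o - 1.91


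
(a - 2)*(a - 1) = a^2 - 3*a + 2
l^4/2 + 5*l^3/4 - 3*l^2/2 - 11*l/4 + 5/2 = (l/2 + 1)*(l - 1)^2*(l + 5/2)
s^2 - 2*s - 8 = (s - 4)*(s + 2)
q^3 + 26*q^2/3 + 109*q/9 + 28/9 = (q + 1/3)*(q + 4/3)*(q + 7)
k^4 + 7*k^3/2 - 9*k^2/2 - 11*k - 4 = (k - 2)*(k + 1/2)*(k + 1)*(k + 4)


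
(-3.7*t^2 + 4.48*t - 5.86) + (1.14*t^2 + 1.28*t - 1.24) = -2.56*t^2 + 5.76*t - 7.1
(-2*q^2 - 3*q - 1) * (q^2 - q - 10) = -2*q^4 - q^3 + 22*q^2 + 31*q + 10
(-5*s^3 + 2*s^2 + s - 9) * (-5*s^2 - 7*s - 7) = 25*s^5 + 25*s^4 + 16*s^3 + 24*s^2 + 56*s + 63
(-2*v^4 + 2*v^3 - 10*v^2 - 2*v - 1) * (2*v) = -4*v^5 + 4*v^4 - 20*v^3 - 4*v^2 - 2*v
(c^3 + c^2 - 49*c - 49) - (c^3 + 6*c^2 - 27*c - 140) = -5*c^2 - 22*c + 91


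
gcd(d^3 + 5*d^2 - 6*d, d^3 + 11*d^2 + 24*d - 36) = d^2 + 5*d - 6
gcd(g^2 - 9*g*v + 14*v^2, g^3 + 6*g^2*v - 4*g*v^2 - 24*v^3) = -g + 2*v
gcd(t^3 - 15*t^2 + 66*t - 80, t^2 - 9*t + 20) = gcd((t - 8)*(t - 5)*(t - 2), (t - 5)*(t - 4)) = t - 5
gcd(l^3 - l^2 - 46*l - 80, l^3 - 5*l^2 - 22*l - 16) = l^2 - 6*l - 16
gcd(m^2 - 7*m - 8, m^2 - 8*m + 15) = 1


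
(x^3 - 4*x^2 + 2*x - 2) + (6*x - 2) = x^3 - 4*x^2 + 8*x - 4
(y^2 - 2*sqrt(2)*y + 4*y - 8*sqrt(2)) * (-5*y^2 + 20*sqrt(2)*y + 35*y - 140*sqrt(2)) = -5*y^4 + 15*y^3 + 30*sqrt(2)*y^3 - 90*sqrt(2)*y^2 + 60*y^2 - 840*sqrt(2)*y + 240*y + 2240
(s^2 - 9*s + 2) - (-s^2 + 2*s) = 2*s^2 - 11*s + 2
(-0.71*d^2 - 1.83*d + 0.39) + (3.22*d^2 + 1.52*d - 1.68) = 2.51*d^2 - 0.31*d - 1.29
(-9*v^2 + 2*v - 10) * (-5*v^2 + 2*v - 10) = 45*v^4 - 28*v^3 + 144*v^2 - 40*v + 100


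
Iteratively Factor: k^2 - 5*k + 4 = (k - 1)*(k - 4)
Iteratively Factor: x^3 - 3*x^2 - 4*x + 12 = (x + 2)*(x^2 - 5*x + 6) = (x - 2)*(x + 2)*(x - 3)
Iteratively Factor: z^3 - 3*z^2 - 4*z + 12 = (z - 3)*(z^2 - 4) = (z - 3)*(z + 2)*(z - 2)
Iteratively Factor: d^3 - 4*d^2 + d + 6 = (d + 1)*(d^2 - 5*d + 6) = (d - 2)*(d + 1)*(d - 3)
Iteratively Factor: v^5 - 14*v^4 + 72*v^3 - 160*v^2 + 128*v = (v - 4)*(v^4 - 10*v^3 + 32*v^2 - 32*v) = (v - 4)^2*(v^3 - 6*v^2 + 8*v) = (v - 4)^3*(v^2 - 2*v) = v*(v - 4)^3*(v - 2)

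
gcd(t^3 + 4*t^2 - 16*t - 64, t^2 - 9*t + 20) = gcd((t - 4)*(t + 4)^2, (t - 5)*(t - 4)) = t - 4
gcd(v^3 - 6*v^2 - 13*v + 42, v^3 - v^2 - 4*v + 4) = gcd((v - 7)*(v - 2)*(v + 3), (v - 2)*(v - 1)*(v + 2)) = v - 2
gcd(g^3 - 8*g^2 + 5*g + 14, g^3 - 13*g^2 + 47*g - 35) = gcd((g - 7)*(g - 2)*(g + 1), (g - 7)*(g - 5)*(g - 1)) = g - 7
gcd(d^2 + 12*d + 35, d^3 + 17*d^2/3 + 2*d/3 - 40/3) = d + 5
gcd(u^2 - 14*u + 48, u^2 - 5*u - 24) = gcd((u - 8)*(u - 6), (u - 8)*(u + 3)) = u - 8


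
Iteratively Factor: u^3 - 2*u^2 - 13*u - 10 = (u - 5)*(u^2 + 3*u + 2) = (u - 5)*(u + 1)*(u + 2)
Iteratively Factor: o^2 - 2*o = (o)*(o - 2)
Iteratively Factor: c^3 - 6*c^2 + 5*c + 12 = (c + 1)*(c^2 - 7*c + 12) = (c - 4)*(c + 1)*(c - 3)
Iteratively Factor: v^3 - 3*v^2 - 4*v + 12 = (v - 2)*(v^2 - v - 6) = (v - 2)*(v + 2)*(v - 3)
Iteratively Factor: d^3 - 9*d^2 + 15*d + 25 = (d - 5)*(d^2 - 4*d - 5) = (d - 5)^2*(d + 1)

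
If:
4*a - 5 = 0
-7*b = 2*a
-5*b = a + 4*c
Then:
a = 5/4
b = -5/14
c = 15/112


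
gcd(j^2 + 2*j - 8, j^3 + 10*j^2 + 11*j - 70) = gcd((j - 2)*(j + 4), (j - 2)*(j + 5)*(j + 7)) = j - 2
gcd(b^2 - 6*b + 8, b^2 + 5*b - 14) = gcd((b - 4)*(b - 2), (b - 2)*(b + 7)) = b - 2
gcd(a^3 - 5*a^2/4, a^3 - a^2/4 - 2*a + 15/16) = a - 5/4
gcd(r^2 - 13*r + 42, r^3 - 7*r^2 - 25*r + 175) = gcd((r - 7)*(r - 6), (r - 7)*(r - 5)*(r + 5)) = r - 7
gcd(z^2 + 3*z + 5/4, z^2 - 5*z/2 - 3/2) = z + 1/2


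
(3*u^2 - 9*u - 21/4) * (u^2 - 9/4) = 3*u^4 - 9*u^3 - 12*u^2 + 81*u/4 + 189/16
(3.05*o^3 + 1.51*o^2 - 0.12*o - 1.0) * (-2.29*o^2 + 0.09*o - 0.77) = -6.9845*o^5 - 3.1834*o^4 - 1.9378*o^3 + 1.1165*o^2 + 0.0024*o + 0.77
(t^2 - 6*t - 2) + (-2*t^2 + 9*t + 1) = -t^2 + 3*t - 1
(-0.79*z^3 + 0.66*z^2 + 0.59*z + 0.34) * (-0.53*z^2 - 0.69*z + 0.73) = 0.4187*z^5 + 0.1953*z^4 - 1.3448*z^3 - 0.1055*z^2 + 0.1961*z + 0.2482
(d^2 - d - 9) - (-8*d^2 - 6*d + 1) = 9*d^2 + 5*d - 10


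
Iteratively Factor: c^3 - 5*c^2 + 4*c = (c - 4)*(c^2 - c) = (c - 4)*(c - 1)*(c)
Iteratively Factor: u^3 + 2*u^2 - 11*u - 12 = (u + 1)*(u^2 + u - 12) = (u + 1)*(u + 4)*(u - 3)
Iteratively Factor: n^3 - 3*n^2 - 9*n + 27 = (n - 3)*(n^2 - 9) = (n - 3)^2*(n + 3)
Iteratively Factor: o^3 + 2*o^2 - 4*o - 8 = (o + 2)*(o^2 - 4) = (o + 2)^2*(o - 2)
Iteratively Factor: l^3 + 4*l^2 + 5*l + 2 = (l + 1)*(l^2 + 3*l + 2) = (l + 1)^2*(l + 2)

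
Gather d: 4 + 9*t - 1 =9*t + 3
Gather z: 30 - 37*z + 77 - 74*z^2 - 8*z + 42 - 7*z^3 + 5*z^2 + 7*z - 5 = -7*z^3 - 69*z^2 - 38*z + 144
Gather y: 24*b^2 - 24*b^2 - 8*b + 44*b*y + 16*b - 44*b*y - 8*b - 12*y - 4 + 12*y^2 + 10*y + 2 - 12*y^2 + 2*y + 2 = 0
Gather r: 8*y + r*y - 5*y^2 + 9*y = r*y - 5*y^2 + 17*y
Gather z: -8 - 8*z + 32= 24 - 8*z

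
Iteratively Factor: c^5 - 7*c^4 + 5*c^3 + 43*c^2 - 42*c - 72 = (c + 1)*(c^4 - 8*c^3 + 13*c^2 + 30*c - 72) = (c + 1)*(c + 2)*(c^3 - 10*c^2 + 33*c - 36) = (c - 3)*(c + 1)*(c + 2)*(c^2 - 7*c + 12) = (c - 3)^2*(c + 1)*(c + 2)*(c - 4)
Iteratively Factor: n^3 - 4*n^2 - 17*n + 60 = (n - 5)*(n^2 + n - 12) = (n - 5)*(n + 4)*(n - 3)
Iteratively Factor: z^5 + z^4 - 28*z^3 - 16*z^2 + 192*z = (z)*(z^4 + z^3 - 28*z^2 - 16*z + 192) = z*(z - 4)*(z^3 + 5*z^2 - 8*z - 48) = z*(z - 4)*(z - 3)*(z^2 + 8*z + 16) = z*(z - 4)*(z - 3)*(z + 4)*(z + 4)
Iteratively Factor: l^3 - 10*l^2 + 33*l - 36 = (l - 3)*(l^2 - 7*l + 12) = (l - 4)*(l - 3)*(l - 3)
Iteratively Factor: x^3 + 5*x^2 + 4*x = (x + 1)*(x^2 + 4*x) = x*(x + 1)*(x + 4)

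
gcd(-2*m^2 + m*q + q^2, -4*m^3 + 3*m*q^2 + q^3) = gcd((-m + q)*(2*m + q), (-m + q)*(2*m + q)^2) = -2*m^2 + m*q + q^2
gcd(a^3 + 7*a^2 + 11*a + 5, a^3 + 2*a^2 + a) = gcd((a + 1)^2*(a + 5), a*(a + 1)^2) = a^2 + 2*a + 1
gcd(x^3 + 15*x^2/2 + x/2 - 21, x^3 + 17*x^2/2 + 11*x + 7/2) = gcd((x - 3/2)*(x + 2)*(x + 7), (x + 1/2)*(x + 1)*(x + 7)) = x + 7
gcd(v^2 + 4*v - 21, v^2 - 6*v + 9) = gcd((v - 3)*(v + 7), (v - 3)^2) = v - 3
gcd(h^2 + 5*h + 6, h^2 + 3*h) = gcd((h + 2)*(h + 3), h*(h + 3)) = h + 3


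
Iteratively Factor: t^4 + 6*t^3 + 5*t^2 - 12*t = (t)*(t^3 + 6*t^2 + 5*t - 12) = t*(t - 1)*(t^2 + 7*t + 12) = t*(t - 1)*(t + 4)*(t + 3)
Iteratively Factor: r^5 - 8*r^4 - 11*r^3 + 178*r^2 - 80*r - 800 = (r - 4)*(r^4 - 4*r^3 - 27*r^2 + 70*r + 200) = (r - 5)*(r - 4)*(r^3 + r^2 - 22*r - 40) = (r - 5)*(r - 4)*(r + 2)*(r^2 - r - 20) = (r - 5)^2*(r - 4)*(r + 2)*(r + 4)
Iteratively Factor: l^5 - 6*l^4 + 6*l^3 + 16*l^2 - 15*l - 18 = (l - 2)*(l^4 - 4*l^3 - 2*l^2 + 12*l + 9) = (l - 2)*(l + 1)*(l^3 - 5*l^2 + 3*l + 9) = (l - 2)*(l + 1)^2*(l^2 - 6*l + 9) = (l - 3)*(l - 2)*(l + 1)^2*(l - 3)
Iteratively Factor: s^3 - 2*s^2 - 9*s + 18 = (s - 2)*(s^2 - 9) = (s - 3)*(s - 2)*(s + 3)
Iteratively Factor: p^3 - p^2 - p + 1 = (p - 1)*(p^2 - 1) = (p - 1)^2*(p + 1)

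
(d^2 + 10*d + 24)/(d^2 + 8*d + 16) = (d + 6)/(d + 4)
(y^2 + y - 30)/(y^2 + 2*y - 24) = (y - 5)/(y - 4)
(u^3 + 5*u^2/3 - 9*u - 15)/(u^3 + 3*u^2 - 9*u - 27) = (u + 5/3)/(u + 3)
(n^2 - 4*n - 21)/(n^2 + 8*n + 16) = (n^2 - 4*n - 21)/(n^2 + 8*n + 16)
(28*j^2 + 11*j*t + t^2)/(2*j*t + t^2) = (28*j^2 + 11*j*t + t^2)/(t*(2*j + t))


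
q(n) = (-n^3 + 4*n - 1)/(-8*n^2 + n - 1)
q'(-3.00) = 0.18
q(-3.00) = -0.18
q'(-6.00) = 0.14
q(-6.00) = -0.65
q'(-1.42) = 0.37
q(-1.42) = 0.21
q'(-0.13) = -0.20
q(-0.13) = 1.20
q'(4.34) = 0.15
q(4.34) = 0.44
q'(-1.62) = 0.32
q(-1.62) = 0.14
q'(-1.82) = 0.28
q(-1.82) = 0.08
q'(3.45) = 0.16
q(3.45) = 0.30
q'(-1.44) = 0.37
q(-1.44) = 0.20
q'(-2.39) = 0.22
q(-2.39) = -0.06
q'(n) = (4 - 3*n^2)/(-8*n^2 + n - 1) + (16*n - 1)*(-n^3 + 4*n - 1)/(-8*n^2 + n - 1)^2 = (-(16*n - 1)*(n^3 - 4*n + 1) + (3*n^2 - 4)*(8*n^2 - n + 1))/(8*n^2 - n + 1)^2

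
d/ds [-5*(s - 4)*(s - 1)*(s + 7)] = -15*s^2 - 20*s + 155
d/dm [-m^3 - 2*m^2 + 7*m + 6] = -3*m^2 - 4*m + 7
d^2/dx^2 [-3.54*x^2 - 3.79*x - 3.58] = -7.08000000000000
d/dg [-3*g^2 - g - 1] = -6*g - 1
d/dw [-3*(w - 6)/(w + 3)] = -27/(w + 3)^2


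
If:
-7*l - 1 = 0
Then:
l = -1/7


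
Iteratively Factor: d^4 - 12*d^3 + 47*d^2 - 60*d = (d - 5)*(d^3 - 7*d^2 + 12*d) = (d - 5)*(d - 4)*(d^2 - 3*d) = d*(d - 5)*(d - 4)*(d - 3)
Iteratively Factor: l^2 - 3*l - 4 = (l - 4)*(l + 1)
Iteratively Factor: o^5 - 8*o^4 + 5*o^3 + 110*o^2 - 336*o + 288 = (o + 4)*(o^4 - 12*o^3 + 53*o^2 - 102*o + 72) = (o - 4)*(o + 4)*(o^3 - 8*o^2 + 21*o - 18) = (o - 4)*(o - 2)*(o + 4)*(o^2 - 6*o + 9) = (o - 4)*(o - 3)*(o - 2)*(o + 4)*(o - 3)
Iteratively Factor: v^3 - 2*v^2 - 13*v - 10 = (v + 1)*(v^2 - 3*v - 10) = (v - 5)*(v + 1)*(v + 2)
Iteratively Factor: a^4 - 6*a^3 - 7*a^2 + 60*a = (a + 3)*(a^3 - 9*a^2 + 20*a) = a*(a + 3)*(a^2 - 9*a + 20) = a*(a - 5)*(a + 3)*(a - 4)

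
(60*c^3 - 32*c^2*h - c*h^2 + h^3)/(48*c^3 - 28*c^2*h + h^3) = (5*c - h)/(4*c - h)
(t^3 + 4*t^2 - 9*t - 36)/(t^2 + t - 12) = t + 3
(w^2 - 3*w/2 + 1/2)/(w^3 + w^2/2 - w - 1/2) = (2*w - 1)/(2*w^2 + 3*w + 1)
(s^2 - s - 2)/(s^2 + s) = (s - 2)/s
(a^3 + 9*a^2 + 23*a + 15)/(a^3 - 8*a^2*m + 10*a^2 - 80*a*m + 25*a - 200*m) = (a^2 + 4*a + 3)/(a^2 - 8*a*m + 5*a - 40*m)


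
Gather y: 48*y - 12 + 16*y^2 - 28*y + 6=16*y^2 + 20*y - 6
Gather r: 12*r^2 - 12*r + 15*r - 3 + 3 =12*r^2 + 3*r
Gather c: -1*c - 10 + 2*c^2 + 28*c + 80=2*c^2 + 27*c + 70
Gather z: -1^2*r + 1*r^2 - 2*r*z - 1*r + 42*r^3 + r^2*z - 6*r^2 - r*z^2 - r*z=42*r^3 - 5*r^2 - r*z^2 - 2*r + z*(r^2 - 3*r)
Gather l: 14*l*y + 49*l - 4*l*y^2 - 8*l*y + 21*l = l*(-4*y^2 + 6*y + 70)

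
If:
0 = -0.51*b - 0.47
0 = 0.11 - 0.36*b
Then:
No Solution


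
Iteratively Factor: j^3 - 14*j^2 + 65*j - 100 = (j - 4)*(j^2 - 10*j + 25) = (j - 5)*(j - 4)*(j - 5)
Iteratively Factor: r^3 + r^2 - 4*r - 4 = (r + 1)*(r^2 - 4) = (r + 1)*(r + 2)*(r - 2)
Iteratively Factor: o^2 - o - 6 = (o + 2)*(o - 3)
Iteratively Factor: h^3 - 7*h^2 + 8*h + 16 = (h - 4)*(h^2 - 3*h - 4) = (h - 4)^2*(h + 1)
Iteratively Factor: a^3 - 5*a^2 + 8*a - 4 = (a - 1)*(a^2 - 4*a + 4) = (a - 2)*(a - 1)*(a - 2)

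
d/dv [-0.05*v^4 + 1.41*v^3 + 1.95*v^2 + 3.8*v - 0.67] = -0.2*v^3 + 4.23*v^2 + 3.9*v + 3.8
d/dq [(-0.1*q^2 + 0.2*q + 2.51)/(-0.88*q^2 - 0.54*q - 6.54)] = (0.23*q^2 + 5.7256*q + 0.0473999999999999)/(0.7744*q^4 + 0.9504*q^3 + 11.802*q^2 + 7.0632*q + 42.7716)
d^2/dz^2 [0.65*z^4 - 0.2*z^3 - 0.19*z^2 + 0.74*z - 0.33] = 7.8*z^2 - 1.2*z - 0.38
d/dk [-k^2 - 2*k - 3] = -2*k - 2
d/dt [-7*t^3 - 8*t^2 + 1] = t*(-21*t - 16)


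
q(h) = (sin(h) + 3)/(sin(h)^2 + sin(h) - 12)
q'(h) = (-2*sin(h)*cos(h) - cos(h))*(sin(h) + 3)/(sin(h)^2 + sin(h) - 12)^2 + cos(h)/(sin(h)^2 + sin(h) - 12) = (-6*sin(h) + cos(h)^2 - 16)*cos(h)/(sin(h)^2 + sin(h) - 12)^2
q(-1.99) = -0.17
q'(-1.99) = 0.03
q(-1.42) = -0.17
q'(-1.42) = -0.01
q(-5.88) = -0.30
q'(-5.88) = -0.12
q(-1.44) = -0.17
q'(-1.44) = -0.01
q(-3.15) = -0.25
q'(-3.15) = 0.10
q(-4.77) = -0.40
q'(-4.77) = -0.01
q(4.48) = -0.17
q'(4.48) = 0.02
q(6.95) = -0.33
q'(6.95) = -0.12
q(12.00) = -0.20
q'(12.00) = -0.07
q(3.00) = -0.27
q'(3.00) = 0.11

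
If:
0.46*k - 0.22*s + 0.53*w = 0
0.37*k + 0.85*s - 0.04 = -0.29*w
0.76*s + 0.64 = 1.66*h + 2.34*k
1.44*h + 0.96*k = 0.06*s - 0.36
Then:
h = -0.80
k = 0.82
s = -0.06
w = -0.74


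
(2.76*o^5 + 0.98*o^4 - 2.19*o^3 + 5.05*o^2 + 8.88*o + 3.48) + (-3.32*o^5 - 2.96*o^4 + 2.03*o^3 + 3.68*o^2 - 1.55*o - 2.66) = -0.56*o^5 - 1.98*o^4 - 0.16*o^3 + 8.73*o^2 + 7.33*o + 0.82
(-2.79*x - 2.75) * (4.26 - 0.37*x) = 1.0323*x^2 - 10.8679*x - 11.715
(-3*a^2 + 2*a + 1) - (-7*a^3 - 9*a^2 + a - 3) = 7*a^3 + 6*a^2 + a + 4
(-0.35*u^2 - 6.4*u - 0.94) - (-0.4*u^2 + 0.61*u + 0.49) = 0.05*u^2 - 7.01*u - 1.43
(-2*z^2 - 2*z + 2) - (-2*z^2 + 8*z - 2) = 4 - 10*z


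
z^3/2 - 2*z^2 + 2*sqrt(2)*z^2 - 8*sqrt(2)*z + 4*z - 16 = (z/2 + sqrt(2))*(z - 4)*(z + 2*sqrt(2))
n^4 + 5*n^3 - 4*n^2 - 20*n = n*(n - 2)*(n + 2)*(n + 5)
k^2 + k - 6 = (k - 2)*(k + 3)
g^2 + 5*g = g*(g + 5)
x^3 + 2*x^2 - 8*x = x*(x - 2)*(x + 4)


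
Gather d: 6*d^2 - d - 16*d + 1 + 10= 6*d^2 - 17*d + 11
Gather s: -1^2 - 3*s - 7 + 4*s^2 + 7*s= 4*s^2 + 4*s - 8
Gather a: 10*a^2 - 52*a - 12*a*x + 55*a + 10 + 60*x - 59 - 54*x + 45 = 10*a^2 + a*(3 - 12*x) + 6*x - 4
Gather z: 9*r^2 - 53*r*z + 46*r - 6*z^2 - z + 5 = 9*r^2 + 46*r - 6*z^2 + z*(-53*r - 1) + 5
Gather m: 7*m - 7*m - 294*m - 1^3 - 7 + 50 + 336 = 378 - 294*m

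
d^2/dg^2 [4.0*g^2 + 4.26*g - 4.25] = 8.00000000000000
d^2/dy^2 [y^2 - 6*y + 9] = 2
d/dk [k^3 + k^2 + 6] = k*(3*k + 2)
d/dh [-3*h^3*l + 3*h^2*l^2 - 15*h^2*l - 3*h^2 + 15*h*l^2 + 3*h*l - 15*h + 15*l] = -9*h^2*l + 6*h*l^2 - 30*h*l - 6*h + 15*l^2 + 3*l - 15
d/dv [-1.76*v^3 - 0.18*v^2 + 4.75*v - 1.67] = -5.28*v^2 - 0.36*v + 4.75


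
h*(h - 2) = h^2 - 2*h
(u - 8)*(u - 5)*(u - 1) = u^3 - 14*u^2 + 53*u - 40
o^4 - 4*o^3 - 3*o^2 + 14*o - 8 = (o - 4)*(o - 1)^2*(o + 2)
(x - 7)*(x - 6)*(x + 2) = x^3 - 11*x^2 + 16*x + 84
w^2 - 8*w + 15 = (w - 5)*(w - 3)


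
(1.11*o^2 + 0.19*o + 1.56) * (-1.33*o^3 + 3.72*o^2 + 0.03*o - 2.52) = -1.4763*o^5 + 3.8765*o^4 - 1.3347*o^3 + 3.0117*o^2 - 0.432*o - 3.9312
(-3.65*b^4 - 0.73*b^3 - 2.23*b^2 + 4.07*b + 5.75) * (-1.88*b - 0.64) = 6.862*b^5 + 3.7084*b^4 + 4.6596*b^3 - 6.2244*b^2 - 13.4148*b - 3.68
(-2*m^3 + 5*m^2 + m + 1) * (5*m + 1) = -10*m^4 + 23*m^3 + 10*m^2 + 6*m + 1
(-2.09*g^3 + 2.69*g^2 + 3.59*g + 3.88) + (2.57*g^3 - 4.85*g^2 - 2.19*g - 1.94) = 0.48*g^3 - 2.16*g^2 + 1.4*g + 1.94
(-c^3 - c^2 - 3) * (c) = -c^4 - c^3 - 3*c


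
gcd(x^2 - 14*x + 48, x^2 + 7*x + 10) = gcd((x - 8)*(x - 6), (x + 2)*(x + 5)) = 1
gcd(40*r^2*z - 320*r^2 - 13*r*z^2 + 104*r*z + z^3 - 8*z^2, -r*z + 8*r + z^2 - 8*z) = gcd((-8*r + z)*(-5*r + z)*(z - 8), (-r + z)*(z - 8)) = z - 8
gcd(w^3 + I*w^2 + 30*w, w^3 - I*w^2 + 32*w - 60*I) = w^2 + I*w + 30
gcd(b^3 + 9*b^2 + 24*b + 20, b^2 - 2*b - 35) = b + 5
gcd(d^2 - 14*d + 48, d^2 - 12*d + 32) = d - 8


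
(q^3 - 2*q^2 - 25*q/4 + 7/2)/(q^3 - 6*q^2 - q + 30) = (q^2 - 4*q + 7/4)/(q^2 - 8*q + 15)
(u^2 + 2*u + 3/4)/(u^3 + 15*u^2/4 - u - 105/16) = 4*(2*u + 1)/(8*u^2 + 18*u - 35)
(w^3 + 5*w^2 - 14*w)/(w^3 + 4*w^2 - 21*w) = (w - 2)/(w - 3)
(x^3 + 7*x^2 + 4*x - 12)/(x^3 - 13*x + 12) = (x^2 + 8*x + 12)/(x^2 + x - 12)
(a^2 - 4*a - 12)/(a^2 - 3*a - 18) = (a + 2)/(a + 3)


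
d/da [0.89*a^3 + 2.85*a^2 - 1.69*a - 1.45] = 2.67*a^2 + 5.7*a - 1.69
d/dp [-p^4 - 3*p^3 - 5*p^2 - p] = -4*p^3 - 9*p^2 - 10*p - 1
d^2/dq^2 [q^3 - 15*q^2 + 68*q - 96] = 6*q - 30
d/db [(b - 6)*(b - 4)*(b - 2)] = 3*b^2 - 24*b + 44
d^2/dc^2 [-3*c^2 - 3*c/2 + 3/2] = -6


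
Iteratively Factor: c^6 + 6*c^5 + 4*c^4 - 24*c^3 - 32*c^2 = (c + 2)*(c^5 + 4*c^4 - 4*c^3 - 16*c^2) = c*(c + 2)*(c^4 + 4*c^3 - 4*c^2 - 16*c) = c^2*(c + 2)*(c^3 + 4*c^2 - 4*c - 16) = c^2*(c + 2)^2*(c^2 + 2*c - 8) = c^2*(c - 2)*(c + 2)^2*(c + 4)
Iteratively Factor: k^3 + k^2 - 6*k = (k - 2)*(k^2 + 3*k) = k*(k - 2)*(k + 3)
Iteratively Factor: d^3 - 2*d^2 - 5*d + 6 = (d - 3)*(d^2 + d - 2) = (d - 3)*(d + 2)*(d - 1)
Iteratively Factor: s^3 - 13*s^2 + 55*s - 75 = (s - 3)*(s^2 - 10*s + 25) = (s - 5)*(s - 3)*(s - 5)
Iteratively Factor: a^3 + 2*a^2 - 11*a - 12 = (a - 3)*(a^2 + 5*a + 4) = (a - 3)*(a + 4)*(a + 1)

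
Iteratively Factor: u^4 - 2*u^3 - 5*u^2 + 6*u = (u)*(u^3 - 2*u^2 - 5*u + 6) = u*(u - 1)*(u^2 - u - 6) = u*(u - 3)*(u - 1)*(u + 2)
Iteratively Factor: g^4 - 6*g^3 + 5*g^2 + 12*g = (g)*(g^3 - 6*g^2 + 5*g + 12) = g*(g + 1)*(g^2 - 7*g + 12) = g*(g - 3)*(g + 1)*(g - 4)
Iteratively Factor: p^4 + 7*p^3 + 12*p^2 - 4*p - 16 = (p + 2)*(p^3 + 5*p^2 + 2*p - 8) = (p + 2)^2*(p^2 + 3*p - 4) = (p + 2)^2*(p + 4)*(p - 1)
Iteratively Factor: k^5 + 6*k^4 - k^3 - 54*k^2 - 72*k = (k)*(k^4 + 6*k^3 - k^2 - 54*k - 72) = k*(k + 3)*(k^3 + 3*k^2 - 10*k - 24) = k*(k + 2)*(k + 3)*(k^2 + k - 12) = k*(k - 3)*(k + 2)*(k + 3)*(k + 4)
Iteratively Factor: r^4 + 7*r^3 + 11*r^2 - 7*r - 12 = (r + 1)*(r^3 + 6*r^2 + 5*r - 12) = (r - 1)*(r + 1)*(r^2 + 7*r + 12) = (r - 1)*(r + 1)*(r + 3)*(r + 4)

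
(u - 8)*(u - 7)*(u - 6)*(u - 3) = u^4 - 24*u^3 + 209*u^2 - 774*u + 1008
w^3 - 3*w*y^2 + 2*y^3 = (w - y)^2*(w + 2*y)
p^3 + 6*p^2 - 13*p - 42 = (p - 3)*(p + 2)*(p + 7)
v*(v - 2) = v^2 - 2*v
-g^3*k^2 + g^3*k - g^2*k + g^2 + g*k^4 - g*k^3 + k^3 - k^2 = (-g + k)*(g + k)*(k - 1)*(g*k + 1)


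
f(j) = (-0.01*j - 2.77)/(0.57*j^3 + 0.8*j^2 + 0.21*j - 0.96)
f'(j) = (-0.01*j - 2.77)*(-1.71*j^2 - 1.6*j - 0.21)/(0.57*j^3 + 0.8*j^2 + 0.21*j - 0.96)^2 - 0.01/(0.57*j^3 + 0.8*j^2 + 0.21*j - 0.96) = (0.0114*j^3 + 4.7447*j^2 + 4.432*j + 0.5913)/(0.3249*j^6 + 0.912*j^5 + 0.8794*j^4 - 0.7584*j^3 - 1.4919*j^2 - 0.4032*j + 0.9216)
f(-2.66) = 0.42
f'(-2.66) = 0.51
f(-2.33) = 0.64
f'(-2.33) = 0.85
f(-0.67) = 3.03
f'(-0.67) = -0.30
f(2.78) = -0.15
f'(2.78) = 0.15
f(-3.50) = 0.17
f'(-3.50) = 0.16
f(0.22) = 3.19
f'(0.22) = 2.38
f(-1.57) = 1.81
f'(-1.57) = 2.28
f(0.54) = 5.30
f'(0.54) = 15.94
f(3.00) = -0.13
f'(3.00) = 0.11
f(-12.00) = 0.00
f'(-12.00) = 0.00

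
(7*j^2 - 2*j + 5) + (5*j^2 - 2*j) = 12*j^2 - 4*j + 5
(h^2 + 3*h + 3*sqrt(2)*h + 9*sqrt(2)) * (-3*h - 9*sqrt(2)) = -3*h^3 - 18*sqrt(2)*h^2 - 9*h^2 - 54*sqrt(2)*h - 54*h - 162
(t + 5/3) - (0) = t + 5/3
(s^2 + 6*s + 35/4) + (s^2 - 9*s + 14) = 2*s^2 - 3*s + 91/4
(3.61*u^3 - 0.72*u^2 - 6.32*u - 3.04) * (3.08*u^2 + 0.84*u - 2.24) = 11.1188*u^5 + 0.8148*u^4 - 28.1568*u^3 - 13.0592*u^2 + 11.6032*u + 6.8096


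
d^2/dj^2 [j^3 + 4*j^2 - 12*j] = 6*j + 8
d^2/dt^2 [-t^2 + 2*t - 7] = -2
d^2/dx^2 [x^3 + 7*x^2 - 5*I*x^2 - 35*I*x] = 6*x + 14 - 10*I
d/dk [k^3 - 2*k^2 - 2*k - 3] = 3*k^2 - 4*k - 2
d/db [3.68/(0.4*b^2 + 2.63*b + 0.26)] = (-2.944*b - 9.6784)/(0.4*b^2 + 2.63*b + 0.26)^2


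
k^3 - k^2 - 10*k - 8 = (k - 4)*(k + 1)*(k + 2)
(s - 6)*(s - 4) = s^2 - 10*s + 24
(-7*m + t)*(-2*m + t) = 14*m^2 - 9*m*t + t^2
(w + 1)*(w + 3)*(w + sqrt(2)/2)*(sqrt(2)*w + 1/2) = sqrt(2)*w^4 + 3*w^3/2 + 4*sqrt(2)*w^3 + 13*sqrt(2)*w^2/4 + 6*w^2 + sqrt(2)*w + 9*w/2 + 3*sqrt(2)/4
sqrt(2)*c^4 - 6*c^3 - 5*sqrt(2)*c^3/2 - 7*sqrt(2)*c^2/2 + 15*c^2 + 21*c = c*(c - 7/2)*(c - 3*sqrt(2))*(sqrt(2)*c + sqrt(2))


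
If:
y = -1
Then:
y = -1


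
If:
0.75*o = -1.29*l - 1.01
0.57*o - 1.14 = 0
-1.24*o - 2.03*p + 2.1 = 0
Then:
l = -1.95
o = 2.00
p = -0.19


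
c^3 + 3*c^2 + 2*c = c*(c + 1)*(c + 2)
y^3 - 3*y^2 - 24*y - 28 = (y - 7)*(y + 2)^2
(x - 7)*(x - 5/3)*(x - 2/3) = x^3 - 28*x^2/3 + 157*x/9 - 70/9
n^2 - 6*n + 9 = (n - 3)^2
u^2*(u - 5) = u^3 - 5*u^2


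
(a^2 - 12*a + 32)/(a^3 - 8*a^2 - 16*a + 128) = 1/(a + 4)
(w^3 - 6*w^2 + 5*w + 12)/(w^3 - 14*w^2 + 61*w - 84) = (w + 1)/(w - 7)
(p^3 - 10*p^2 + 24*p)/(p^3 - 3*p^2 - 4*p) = (p - 6)/(p + 1)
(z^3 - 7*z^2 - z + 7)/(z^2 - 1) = z - 7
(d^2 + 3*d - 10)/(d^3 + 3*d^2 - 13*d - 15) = (d - 2)/(d^2 - 2*d - 3)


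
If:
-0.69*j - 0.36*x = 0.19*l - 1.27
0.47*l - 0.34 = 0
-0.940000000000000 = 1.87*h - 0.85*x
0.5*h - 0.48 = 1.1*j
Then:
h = 0.94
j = -0.01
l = 0.72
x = 3.17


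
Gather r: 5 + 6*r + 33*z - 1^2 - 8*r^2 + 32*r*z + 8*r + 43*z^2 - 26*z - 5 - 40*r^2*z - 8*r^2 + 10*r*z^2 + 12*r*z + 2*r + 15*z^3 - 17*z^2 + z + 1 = r^2*(-40*z - 16) + r*(10*z^2 + 44*z + 16) + 15*z^3 + 26*z^2 + 8*z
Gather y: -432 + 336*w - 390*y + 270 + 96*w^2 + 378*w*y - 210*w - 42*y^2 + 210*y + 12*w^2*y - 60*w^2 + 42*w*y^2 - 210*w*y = 36*w^2 + 126*w + y^2*(42*w - 42) + y*(12*w^2 + 168*w - 180) - 162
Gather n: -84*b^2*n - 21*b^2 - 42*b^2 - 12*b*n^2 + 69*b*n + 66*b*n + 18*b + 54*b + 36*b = -63*b^2 - 12*b*n^2 + 108*b + n*(-84*b^2 + 135*b)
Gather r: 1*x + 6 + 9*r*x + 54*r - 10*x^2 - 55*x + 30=r*(9*x + 54) - 10*x^2 - 54*x + 36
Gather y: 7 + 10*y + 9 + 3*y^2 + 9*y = 3*y^2 + 19*y + 16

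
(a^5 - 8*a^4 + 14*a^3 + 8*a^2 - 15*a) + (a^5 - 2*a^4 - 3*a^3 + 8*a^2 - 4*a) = 2*a^5 - 10*a^4 + 11*a^3 + 16*a^2 - 19*a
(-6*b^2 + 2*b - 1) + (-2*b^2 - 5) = -8*b^2 + 2*b - 6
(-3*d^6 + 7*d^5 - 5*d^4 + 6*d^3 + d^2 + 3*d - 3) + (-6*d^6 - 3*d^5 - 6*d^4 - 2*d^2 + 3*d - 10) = -9*d^6 + 4*d^5 - 11*d^4 + 6*d^3 - d^2 + 6*d - 13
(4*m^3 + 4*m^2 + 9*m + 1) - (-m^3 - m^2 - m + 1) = 5*m^3 + 5*m^2 + 10*m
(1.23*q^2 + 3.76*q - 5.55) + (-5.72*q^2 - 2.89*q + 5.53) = -4.49*q^2 + 0.87*q - 0.0199999999999996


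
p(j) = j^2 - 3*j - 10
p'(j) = 2*j - 3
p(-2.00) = 0.00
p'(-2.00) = -7.00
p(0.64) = -11.51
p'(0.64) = -1.72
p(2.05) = -11.95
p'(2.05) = 1.10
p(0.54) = -11.33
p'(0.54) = -1.92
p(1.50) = -12.25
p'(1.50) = 0.00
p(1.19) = -12.15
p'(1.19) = -0.62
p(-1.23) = -4.80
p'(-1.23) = -5.46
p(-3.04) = 8.36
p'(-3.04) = -9.08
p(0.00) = -10.00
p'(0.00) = -3.00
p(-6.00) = 44.00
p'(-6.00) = -15.00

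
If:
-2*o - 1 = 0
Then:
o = -1/2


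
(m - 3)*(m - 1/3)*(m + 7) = m^3 + 11*m^2/3 - 67*m/3 + 7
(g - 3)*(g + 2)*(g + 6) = g^3 + 5*g^2 - 12*g - 36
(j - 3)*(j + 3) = j^2 - 9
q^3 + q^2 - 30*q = q*(q - 5)*(q + 6)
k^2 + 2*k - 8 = (k - 2)*(k + 4)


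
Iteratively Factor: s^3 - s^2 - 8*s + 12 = (s + 3)*(s^2 - 4*s + 4) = (s - 2)*(s + 3)*(s - 2)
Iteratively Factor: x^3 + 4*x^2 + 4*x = (x)*(x^2 + 4*x + 4) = x*(x + 2)*(x + 2)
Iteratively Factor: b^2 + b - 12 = (b + 4)*(b - 3)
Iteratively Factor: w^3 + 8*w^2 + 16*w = (w + 4)*(w^2 + 4*w) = (w + 4)^2*(w)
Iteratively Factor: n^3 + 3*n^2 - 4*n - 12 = (n + 2)*(n^2 + n - 6) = (n - 2)*(n + 2)*(n + 3)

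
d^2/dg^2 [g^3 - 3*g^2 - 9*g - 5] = 6*g - 6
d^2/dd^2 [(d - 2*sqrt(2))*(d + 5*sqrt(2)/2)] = 2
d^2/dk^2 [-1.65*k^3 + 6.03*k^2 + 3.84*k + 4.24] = 12.06 - 9.9*k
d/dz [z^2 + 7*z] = 2*z + 7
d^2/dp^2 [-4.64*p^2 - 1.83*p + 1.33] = -9.28000000000000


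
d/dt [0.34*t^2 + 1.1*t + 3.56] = 0.68*t + 1.1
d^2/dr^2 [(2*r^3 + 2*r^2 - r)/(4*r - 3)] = 4*(16*r^3 - 36*r^2 + 27*r + 3)/(64*r^3 - 144*r^2 + 108*r - 27)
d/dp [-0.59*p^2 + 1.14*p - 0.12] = 1.14 - 1.18*p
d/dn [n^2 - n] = 2*n - 1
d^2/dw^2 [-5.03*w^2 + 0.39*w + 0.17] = -10.0600000000000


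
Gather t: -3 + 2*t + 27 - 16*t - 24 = -14*t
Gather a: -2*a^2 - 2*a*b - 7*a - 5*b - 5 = -2*a^2 + a*(-2*b - 7) - 5*b - 5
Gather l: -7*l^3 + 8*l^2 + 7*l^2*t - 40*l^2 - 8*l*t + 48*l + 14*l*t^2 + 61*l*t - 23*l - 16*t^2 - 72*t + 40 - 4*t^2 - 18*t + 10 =-7*l^3 + l^2*(7*t - 32) + l*(14*t^2 + 53*t + 25) - 20*t^2 - 90*t + 50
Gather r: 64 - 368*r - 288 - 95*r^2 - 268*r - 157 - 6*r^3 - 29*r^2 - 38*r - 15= -6*r^3 - 124*r^2 - 674*r - 396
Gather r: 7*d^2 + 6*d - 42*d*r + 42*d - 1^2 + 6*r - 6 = 7*d^2 + 48*d + r*(6 - 42*d) - 7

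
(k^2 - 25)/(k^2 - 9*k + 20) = (k + 5)/(k - 4)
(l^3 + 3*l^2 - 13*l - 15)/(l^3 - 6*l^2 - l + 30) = (l^2 + 6*l + 5)/(l^2 - 3*l - 10)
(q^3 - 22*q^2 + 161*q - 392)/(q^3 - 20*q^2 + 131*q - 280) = (q - 7)/(q - 5)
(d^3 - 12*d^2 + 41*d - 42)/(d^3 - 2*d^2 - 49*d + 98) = (d - 3)/(d + 7)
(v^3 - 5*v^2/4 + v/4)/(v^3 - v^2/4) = (v - 1)/v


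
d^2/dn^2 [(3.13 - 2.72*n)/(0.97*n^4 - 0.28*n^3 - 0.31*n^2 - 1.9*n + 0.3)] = (-30.710976*n^7 + 70.720372*n^6 - 21.875304*n^5 - 45.49107*n^4 - 0.525720000000007*n^3 - 1.876002*n^2 + 11.12118*n + 20.07998)/(0.912673*n^12 - 0.790356*n^11 - 0.646893*n^10 - 4.879906*n^9 + 4.149789*n^8 + 2.411496*n^7 + 9.015089*n^6 - 6.74133*n^5 - 2.05131*n^4 - 5.8744*n^3 + 3.1653*n^2 - 0.513*n + 0.027)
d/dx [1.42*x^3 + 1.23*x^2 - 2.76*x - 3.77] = 4.26*x^2 + 2.46*x - 2.76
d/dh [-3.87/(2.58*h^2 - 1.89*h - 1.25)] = (19.9692*h - 7.3143)/(-2.58*h^2 + 1.89*h + 1.25)^2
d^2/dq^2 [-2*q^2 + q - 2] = -4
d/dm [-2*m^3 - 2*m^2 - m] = -6*m^2 - 4*m - 1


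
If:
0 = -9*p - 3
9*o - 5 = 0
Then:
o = 5/9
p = -1/3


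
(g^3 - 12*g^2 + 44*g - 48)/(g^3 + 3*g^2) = (g^3 - 12*g^2 + 44*g - 48)/(g^2*(g + 3))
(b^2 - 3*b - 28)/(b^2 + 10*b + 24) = (b - 7)/(b + 6)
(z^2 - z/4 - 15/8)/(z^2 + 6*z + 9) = (z^2 - z/4 - 15/8)/(z^2 + 6*z + 9)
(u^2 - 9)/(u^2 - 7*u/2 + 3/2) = 2*(u + 3)/(2*u - 1)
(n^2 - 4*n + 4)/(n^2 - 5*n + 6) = (n - 2)/(n - 3)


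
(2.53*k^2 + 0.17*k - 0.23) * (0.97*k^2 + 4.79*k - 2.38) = 2.4541*k^4 + 12.2836*k^3 - 5.4302*k^2 - 1.5063*k + 0.5474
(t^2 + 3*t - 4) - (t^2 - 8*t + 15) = 11*t - 19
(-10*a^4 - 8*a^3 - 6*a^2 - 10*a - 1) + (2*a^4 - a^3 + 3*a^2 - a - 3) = -8*a^4 - 9*a^3 - 3*a^2 - 11*a - 4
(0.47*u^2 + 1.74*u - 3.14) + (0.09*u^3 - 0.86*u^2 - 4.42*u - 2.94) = 0.09*u^3 - 0.39*u^2 - 2.68*u - 6.08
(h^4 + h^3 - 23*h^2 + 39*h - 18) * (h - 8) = h^5 - 7*h^4 - 31*h^3 + 223*h^2 - 330*h + 144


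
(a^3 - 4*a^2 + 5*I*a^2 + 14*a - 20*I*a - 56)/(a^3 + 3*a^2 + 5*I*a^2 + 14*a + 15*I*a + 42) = (a - 4)/(a + 3)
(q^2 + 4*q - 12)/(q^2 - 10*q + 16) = (q + 6)/(q - 8)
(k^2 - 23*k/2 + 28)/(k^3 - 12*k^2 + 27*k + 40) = (k - 7/2)/(k^2 - 4*k - 5)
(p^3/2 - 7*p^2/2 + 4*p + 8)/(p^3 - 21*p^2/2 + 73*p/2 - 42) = (p^2 - 3*p - 4)/(2*p^2 - 13*p + 21)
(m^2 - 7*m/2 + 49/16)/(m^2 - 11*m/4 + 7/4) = (m - 7/4)/(m - 1)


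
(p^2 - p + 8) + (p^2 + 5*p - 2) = 2*p^2 + 4*p + 6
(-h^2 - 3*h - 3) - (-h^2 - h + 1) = -2*h - 4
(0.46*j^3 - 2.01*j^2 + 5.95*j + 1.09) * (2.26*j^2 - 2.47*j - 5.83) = 1.0396*j^5 - 5.6788*j^4 + 15.7299*j^3 - 0.514800000000003*j^2 - 37.3808*j - 6.3547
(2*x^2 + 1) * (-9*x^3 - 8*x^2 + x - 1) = -18*x^5 - 16*x^4 - 7*x^3 - 10*x^2 + x - 1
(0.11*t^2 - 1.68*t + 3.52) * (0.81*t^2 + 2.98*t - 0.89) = 0.0891*t^4 - 1.033*t^3 - 2.2531*t^2 + 11.9848*t - 3.1328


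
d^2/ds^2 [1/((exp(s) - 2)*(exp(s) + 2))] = 4*(exp(2*s) + 4)*exp(2*s)/(exp(6*s) - 12*exp(4*s) + 48*exp(2*s) - 64)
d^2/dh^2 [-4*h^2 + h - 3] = -8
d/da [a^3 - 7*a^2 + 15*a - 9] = 3*a^2 - 14*a + 15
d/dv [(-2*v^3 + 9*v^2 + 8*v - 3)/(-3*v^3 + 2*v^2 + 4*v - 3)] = (23*v^4 + 32*v^3 + 11*v^2 - 42*v - 12)/(9*v^6 - 12*v^5 - 20*v^4 + 34*v^3 + 4*v^2 - 24*v + 9)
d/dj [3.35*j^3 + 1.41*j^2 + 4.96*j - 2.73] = 10.05*j^2 + 2.82*j + 4.96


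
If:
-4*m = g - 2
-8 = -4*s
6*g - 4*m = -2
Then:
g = 0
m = 1/2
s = 2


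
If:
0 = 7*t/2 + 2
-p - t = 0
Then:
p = 4/7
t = -4/7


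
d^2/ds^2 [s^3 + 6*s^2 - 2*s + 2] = 6*s + 12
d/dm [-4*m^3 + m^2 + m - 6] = -12*m^2 + 2*m + 1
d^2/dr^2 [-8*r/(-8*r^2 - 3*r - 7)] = 16*(r*(16*r + 3)^2 - 3*(8*r + 1)*(8*r^2 + 3*r + 7))/(8*r^2 + 3*r + 7)^3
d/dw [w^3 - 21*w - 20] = 3*w^2 - 21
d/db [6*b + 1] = 6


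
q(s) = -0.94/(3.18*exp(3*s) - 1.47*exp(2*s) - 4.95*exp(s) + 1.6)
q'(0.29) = 4032.83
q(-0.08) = 0.55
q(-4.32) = -0.61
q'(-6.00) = 0.00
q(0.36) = -1.11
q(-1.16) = -537.51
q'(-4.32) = -0.03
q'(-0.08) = 0.14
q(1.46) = -0.00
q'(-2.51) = -0.28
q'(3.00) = 0.00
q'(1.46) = 0.02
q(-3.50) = -0.65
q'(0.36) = 19.50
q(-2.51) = -0.79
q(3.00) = 0.00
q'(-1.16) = -475417.52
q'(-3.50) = -0.07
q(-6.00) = -0.59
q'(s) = -0.94*(-9.54*exp(3*s) + 2.94*exp(2*s) + 4.95*exp(s))/(3.18*exp(3*s) - 1.47*exp(2*s) - 4.95*exp(s) + 1.6)^2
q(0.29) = 18.64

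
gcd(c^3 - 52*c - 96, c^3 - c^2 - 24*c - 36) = c + 2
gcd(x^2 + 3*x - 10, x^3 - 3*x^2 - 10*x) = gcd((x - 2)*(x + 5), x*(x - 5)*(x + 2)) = 1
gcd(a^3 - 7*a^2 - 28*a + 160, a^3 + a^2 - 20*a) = a^2 + a - 20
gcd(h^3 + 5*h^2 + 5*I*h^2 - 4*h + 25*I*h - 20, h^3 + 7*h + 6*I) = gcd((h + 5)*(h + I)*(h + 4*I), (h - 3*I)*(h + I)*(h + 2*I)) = h + I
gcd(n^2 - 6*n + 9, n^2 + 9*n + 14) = 1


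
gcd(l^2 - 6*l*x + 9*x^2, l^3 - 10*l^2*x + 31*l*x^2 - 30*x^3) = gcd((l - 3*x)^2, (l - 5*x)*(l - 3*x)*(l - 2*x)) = -l + 3*x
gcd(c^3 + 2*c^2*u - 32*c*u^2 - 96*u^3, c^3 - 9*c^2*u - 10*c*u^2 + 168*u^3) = -c^2 + 2*c*u + 24*u^2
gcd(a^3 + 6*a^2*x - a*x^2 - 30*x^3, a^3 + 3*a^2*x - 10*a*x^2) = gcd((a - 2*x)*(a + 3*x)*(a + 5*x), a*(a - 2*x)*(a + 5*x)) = -a^2 - 3*a*x + 10*x^2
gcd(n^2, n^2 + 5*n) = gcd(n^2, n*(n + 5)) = n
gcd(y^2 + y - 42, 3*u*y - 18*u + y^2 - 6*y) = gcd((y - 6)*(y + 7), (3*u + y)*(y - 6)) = y - 6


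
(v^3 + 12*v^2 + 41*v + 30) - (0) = v^3 + 12*v^2 + 41*v + 30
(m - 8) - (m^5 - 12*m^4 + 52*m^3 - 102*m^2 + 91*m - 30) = -m^5 + 12*m^4 - 52*m^3 + 102*m^2 - 90*m + 22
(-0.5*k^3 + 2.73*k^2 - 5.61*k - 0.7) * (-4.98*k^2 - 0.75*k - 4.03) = 2.49*k^5 - 13.2204*k^4 + 27.9053*k^3 - 3.3084*k^2 + 23.1333*k + 2.821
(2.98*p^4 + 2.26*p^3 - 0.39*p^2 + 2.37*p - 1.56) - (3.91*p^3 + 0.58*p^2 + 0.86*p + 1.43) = 2.98*p^4 - 1.65*p^3 - 0.97*p^2 + 1.51*p - 2.99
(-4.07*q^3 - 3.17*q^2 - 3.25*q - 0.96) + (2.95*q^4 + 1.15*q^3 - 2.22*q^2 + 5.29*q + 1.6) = 2.95*q^4 - 2.92*q^3 - 5.39*q^2 + 2.04*q + 0.64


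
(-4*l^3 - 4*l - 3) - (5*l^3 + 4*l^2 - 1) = -9*l^3 - 4*l^2 - 4*l - 2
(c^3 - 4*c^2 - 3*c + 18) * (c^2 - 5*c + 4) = c^5 - 9*c^4 + 21*c^3 + 17*c^2 - 102*c + 72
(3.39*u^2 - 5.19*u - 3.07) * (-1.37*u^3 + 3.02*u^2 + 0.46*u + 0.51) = -4.6443*u^5 + 17.3481*u^4 - 9.9085*u^3 - 9.9299*u^2 - 4.0591*u - 1.5657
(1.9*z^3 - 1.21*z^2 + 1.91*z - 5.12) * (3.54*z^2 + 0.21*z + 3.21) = 6.726*z^5 - 3.8844*z^4 + 12.6063*z^3 - 21.6078*z^2 + 5.0559*z - 16.4352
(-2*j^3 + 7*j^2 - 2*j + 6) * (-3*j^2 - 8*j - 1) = 6*j^5 - 5*j^4 - 48*j^3 - 9*j^2 - 46*j - 6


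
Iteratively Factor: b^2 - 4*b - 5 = (b + 1)*(b - 5)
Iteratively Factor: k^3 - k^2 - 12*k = (k + 3)*(k^2 - 4*k) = k*(k + 3)*(k - 4)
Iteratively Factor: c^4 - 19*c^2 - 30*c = (c)*(c^3 - 19*c - 30) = c*(c + 3)*(c^2 - 3*c - 10) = c*(c + 2)*(c + 3)*(c - 5)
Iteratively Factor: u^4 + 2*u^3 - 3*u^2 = (u + 3)*(u^3 - u^2) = (u - 1)*(u + 3)*(u^2) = u*(u - 1)*(u + 3)*(u)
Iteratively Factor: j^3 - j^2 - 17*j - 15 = (j + 3)*(j^2 - 4*j - 5) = (j - 5)*(j + 3)*(j + 1)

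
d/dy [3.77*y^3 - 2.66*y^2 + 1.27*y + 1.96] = 11.31*y^2 - 5.32*y + 1.27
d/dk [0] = 0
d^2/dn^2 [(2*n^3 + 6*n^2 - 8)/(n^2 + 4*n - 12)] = 64*(n^3 - 3*n^2 + 24*n + 20)/(n^6 + 12*n^5 + 12*n^4 - 224*n^3 - 144*n^2 + 1728*n - 1728)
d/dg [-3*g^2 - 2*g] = -6*g - 2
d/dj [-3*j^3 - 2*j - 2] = -9*j^2 - 2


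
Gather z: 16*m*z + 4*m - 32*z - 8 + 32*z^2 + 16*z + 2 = 4*m + 32*z^2 + z*(16*m - 16) - 6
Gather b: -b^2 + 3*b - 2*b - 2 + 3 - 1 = -b^2 + b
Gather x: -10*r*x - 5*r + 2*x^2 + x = -5*r + 2*x^2 + x*(1 - 10*r)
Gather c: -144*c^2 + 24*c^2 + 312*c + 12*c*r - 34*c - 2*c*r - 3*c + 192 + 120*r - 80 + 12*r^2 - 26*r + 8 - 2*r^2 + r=-120*c^2 + c*(10*r + 275) + 10*r^2 + 95*r + 120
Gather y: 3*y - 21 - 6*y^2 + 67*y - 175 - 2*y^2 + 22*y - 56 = -8*y^2 + 92*y - 252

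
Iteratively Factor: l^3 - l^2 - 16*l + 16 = (l - 1)*(l^2 - 16) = (l - 4)*(l - 1)*(l + 4)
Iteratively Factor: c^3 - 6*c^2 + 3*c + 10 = (c - 5)*(c^2 - c - 2) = (c - 5)*(c - 2)*(c + 1)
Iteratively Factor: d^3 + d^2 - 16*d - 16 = (d + 1)*(d^2 - 16) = (d + 1)*(d + 4)*(d - 4)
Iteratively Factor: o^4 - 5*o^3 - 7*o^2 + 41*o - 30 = (o - 2)*(o^3 - 3*o^2 - 13*o + 15) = (o - 2)*(o - 1)*(o^2 - 2*o - 15) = (o - 5)*(o - 2)*(o - 1)*(o + 3)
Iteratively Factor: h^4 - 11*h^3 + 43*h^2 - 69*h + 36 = (h - 3)*(h^3 - 8*h^2 + 19*h - 12) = (h - 4)*(h - 3)*(h^2 - 4*h + 3) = (h - 4)*(h - 3)*(h - 1)*(h - 3)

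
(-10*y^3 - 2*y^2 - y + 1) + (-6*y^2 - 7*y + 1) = -10*y^3 - 8*y^2 - 8*y + 2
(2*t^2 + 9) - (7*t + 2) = 2*t^2 - 7*t + 7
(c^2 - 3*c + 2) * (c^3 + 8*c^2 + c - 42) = c^5 + 5*c^4 - 21*c^3 - 29*c^2 + 128*c - 84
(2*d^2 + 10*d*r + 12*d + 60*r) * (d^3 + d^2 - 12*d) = 2*d^5 + 10*d^4*r + 14*d^4 + 70*d^3*r - 12*d^3 - 60*d^2*r - 144*d^2 - 720*d*r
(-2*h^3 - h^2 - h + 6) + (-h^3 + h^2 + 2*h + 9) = -3*h^3 + h + 15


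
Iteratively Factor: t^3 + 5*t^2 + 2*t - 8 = (t - 1)*(t^2 + 6*t + 8) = (t - 1)*(t + 2)*(t + 4)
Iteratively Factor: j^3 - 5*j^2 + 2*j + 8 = (j + 1)*(j^2 - 6*j + 8) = (j - 4)*(j + 1)*(j - 2)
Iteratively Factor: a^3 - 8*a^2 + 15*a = (a - 5)*(a^2 - 3*a) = (a - 5)*(a - 3)*(a)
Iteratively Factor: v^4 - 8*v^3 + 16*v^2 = (v)*(v^3 - 8*v^2 + 16*v) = v*(v - 4)*(v^2 - 4*v) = v*(v - 4)^2*(v)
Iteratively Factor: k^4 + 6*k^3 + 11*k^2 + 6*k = (k + 2)*(k^3 + 4*k^2 + 3*k) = (k + 2)*(k + 3)*(k^2 + k) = k*(k + 2)*(k + 3)*(k + 1)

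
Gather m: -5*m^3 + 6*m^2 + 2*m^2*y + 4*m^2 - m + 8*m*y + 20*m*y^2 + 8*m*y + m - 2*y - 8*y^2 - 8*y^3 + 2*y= -5*m^3 + m^2*(2*y + 10) + m*(20*y^2 + 16*y) - 8*y^3 - 8*y^2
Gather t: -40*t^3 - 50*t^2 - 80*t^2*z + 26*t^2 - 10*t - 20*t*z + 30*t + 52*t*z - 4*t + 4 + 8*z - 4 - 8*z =-40*t^3 + t^2*(-80*z - 24) + t*(32*z + 16)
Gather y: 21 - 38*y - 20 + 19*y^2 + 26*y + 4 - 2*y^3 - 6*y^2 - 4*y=-2*y^3 + 13*y^2 - 16*y + 5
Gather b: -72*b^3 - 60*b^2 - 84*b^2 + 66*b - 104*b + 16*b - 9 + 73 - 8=-72*b^3 - 144*b^2 - 22*b + 56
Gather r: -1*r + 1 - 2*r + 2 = 3 - 3*r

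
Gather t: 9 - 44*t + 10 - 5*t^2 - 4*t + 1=-5*t^2 - 48*t + 20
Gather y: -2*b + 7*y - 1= -2*b + 7*y - 1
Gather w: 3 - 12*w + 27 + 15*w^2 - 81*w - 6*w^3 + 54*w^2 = -6*w^3 + 69*w^2 - 93*w + 30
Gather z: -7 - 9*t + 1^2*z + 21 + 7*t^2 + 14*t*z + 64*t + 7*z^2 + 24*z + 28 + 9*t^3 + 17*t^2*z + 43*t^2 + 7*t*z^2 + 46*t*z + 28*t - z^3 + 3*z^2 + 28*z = 9*t^3 + 50*t^2 + 83*t - z^3 + z^2*(7*t + 10) + z*(17*t^2 + 60*t + 53) + 42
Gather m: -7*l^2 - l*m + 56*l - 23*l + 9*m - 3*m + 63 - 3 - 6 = -7*l^2 + 33*l + m*(6 - l) + 54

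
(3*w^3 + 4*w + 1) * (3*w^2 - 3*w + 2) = 9*w^5 - 9*w^4 + 18*w^3 - 9*w^2 + 5*w + 2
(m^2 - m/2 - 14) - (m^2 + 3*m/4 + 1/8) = -5*m/4 - 113/8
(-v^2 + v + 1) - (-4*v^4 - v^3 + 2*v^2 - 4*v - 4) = 4*v^4 + v^3 - 3*v^2 + 5*v + 5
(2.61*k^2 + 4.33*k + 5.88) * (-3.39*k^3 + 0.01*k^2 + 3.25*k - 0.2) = -8.8479*k^5 - 14.6526*k^4 - 11.4074*k^3 + 13.6093*k^2 + 18.244*k - 1.176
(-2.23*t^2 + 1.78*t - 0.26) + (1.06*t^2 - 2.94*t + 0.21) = -1.17*t^2 - 1.16*t - 0.05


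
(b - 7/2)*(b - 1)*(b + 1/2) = b^3 - 4*b^2 + 5*b/4 + 7/4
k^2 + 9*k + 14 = (k + 2)*(k + 7)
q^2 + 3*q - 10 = (q - 2)*(q + 5)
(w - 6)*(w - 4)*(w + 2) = w^3 - 8*w^2 + 4*w + 48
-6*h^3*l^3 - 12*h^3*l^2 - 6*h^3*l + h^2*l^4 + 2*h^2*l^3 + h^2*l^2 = l*(-6*h + l)*(h*l + h)^2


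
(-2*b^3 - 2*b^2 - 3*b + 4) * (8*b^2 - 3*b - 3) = -16*b^5 - 10*b^4 - 12*b^3 + 47*b^2 - 3*b - 12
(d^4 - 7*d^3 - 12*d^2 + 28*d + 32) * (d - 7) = d^5 - 14*d^4 + 37*d^3 + 112*d^2 - 164*d - 224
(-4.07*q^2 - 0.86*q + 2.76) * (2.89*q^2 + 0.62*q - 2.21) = -11.7623*q^4 - 5.0088*q^3 + 16.4379*q^2 + 3.6118*q - 6.0996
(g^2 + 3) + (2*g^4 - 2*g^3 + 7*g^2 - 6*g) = 2*g^4 - 2*g^3 + 8*g^2 - 6*g + 3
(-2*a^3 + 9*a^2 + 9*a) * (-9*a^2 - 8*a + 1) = 18*a^5 - 65*a^4 - 155*a^3 - 63*a^2 + 9*a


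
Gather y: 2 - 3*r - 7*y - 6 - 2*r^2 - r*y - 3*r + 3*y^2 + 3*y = -2*r^2 - 6*r + 3*y^2 + y*(-r - 4) - 4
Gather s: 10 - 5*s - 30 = -5*s - 20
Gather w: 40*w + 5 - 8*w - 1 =32*w + 4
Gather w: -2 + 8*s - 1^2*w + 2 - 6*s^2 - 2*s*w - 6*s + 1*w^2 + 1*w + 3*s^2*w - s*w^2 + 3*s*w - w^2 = -6*s^2 - s*w^2 + 2*s + w*(3*s^2 + s)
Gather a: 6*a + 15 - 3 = 6*a + 12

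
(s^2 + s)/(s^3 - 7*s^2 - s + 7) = s/(s^2 - 8*s + 7)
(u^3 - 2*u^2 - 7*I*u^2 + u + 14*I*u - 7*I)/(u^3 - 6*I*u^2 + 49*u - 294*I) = (u^2 - 2*u + 1)/(u^2 + I*u + 42)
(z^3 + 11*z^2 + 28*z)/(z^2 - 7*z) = (z^2 + 11*z + 28)/(z - 7)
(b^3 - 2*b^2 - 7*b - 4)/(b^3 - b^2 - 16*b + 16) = (b^2 + 2*b + 1)/(b^2 + 3*b - 4)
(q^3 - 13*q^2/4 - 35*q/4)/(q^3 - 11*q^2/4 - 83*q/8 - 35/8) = 2*q/(2*q + 1)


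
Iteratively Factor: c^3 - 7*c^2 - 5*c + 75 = (c + 3)*(c^2 - 10*c + 25) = (c - 5)*(c + 3)*(c - 5)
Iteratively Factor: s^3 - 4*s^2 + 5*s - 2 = (s - 1)*(s^2 - 3*s + 2) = (s - 2)*(s - 1)*(s - 1)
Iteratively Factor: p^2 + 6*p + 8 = (p + 2)*(p + 4)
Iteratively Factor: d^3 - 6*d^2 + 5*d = (d - 1)*(d^2 - 5*d) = d*(d - 1)*(d - 5)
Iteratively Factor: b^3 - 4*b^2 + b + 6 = (b - 2)*(b^2 - 2*b - 3) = (b - 2)*(b + 1)*(b - 3)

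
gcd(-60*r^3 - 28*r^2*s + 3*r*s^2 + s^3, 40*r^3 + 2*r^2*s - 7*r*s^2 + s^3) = 10*r^2 + 3*r*s - s^2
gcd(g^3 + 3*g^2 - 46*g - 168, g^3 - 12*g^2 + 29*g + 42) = g - 7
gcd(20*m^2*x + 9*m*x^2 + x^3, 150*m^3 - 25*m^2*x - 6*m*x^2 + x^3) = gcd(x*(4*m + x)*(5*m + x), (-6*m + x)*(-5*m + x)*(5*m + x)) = 5*m + x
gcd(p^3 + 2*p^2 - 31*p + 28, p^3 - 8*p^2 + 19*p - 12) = p^2 - 5*p + 4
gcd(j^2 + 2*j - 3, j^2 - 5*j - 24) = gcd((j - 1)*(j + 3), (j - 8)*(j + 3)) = j + 3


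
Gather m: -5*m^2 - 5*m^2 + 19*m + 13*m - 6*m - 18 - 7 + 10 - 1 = -10*m^2 + 26*m - 16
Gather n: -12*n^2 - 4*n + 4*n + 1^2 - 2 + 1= -12*n^2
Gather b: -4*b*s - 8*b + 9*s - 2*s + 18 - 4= b*(-4*s - 8) + 7*s + 14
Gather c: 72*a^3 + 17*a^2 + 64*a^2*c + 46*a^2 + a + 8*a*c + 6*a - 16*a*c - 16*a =72*a^3 + 63*a^2 - 9*a + c*(64*a^2 - 8*a)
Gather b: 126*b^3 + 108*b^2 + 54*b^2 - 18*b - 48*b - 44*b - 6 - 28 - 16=126*b^3 + 162*b^2 - 110*b - 50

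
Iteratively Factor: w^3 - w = (w - 1)*(w^2 + w) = w*(w - 1)*(w + 1)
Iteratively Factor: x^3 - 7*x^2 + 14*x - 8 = (x - 2)*(x^2 - 5*x + 4) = (x - 2)*(x - 1)*(x - 4)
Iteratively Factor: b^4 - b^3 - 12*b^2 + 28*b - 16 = (b + 4)*(b^3 - 5*b^2 + 8*b - 4) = (b - 1)*(b + 4)*(b^2 - 4*b + 4) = (b - 2)*(b - 1)*(b + 4)*(b - 2)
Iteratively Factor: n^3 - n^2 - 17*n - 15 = (n + 3)*(n^2 - 4*n - 5) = (n - 5)*(n + 3)*(n + 1)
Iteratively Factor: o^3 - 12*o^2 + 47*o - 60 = (o - 4)*(o^2 - 8*o + 15) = (o - 5)*(o - 4)*(o - 3)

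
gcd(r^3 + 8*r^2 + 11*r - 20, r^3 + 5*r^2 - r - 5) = r^2 + 4*r - 5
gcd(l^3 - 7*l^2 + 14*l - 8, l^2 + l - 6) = l - 2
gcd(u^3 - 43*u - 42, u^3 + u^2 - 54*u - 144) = u + 6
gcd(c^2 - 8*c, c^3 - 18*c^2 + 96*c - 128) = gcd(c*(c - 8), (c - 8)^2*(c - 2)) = c - 8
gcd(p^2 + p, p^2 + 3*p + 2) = p + 1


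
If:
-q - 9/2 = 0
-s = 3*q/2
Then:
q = -9/2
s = 27/4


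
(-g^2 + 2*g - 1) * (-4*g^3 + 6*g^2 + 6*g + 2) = 4*g^5 - 14*g^4 + 10*g^3 + 4*g^2 - 2*g - 2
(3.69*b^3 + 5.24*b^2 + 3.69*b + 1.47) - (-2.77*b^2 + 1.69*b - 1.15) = 3.69*b^3 + 8.01*b^2 + 2.0*b + 2.62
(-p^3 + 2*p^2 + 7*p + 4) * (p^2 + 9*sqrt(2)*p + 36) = -p^5 - 9*sqrt(2)*p^4 + 2*p^4 - 29*p^3 + 18*sqrt(2)*p^3 + 76*p^2 + 63*sqrt(2)*p^2 + 36*sqrt(2)*p + 252*p + 144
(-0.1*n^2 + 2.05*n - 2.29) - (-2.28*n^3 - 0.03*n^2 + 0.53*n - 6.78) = 2.28*n^3 - 0.07*n^2 + 1.52*n + 4.49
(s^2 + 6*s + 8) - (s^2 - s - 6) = 7*s + 14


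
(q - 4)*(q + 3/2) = q^2 - 5*q/2 - 6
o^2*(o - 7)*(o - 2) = o^4 - 9*o^3 + 14*o^2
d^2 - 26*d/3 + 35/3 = (d - 7)*(d - 5/3)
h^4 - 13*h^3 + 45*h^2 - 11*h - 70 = (h - 7)*(h - 5)*(h - 2)*(h + 1)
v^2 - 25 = (v - 5)*(v + 5)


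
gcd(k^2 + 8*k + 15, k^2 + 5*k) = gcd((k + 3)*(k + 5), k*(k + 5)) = k + 5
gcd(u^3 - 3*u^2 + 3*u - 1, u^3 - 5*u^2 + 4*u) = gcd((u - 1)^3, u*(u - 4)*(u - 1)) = u - 1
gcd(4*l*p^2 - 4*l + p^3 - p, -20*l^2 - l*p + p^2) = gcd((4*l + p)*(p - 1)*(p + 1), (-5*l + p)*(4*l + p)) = 4*l + p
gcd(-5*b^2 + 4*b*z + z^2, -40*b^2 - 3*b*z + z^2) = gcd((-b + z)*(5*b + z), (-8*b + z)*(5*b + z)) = 5*b + z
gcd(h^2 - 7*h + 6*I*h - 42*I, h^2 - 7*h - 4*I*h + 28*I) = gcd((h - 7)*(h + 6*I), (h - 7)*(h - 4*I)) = h - 7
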